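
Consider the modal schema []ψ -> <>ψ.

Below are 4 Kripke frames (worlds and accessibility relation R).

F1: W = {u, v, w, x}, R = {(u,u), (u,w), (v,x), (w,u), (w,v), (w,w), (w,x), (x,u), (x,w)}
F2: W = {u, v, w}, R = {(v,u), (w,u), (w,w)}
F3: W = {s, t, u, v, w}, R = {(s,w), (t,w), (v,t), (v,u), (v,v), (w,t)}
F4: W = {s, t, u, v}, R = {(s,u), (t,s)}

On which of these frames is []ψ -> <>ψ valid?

F1

The schema corresponds to seriality: forall x exists y Rxy.
F1: satisfies the condition.
F2: fails — world u has no successor.
F3: fails — world u has no successor.
F4: fails — world u has no successor.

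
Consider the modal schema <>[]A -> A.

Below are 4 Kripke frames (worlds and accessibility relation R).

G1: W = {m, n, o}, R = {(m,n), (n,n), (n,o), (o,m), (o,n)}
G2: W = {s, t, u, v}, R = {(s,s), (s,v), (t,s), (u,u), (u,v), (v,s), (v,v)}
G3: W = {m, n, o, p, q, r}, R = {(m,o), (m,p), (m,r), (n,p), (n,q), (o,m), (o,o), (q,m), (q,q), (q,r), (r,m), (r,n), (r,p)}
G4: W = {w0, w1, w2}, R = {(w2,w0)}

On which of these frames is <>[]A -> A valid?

Frame correspondent (Sahlqvist): forall x forall y (Rxy -> Ryx) — i.e. symmetry.
G1: fails — Rom but not Rmo.
G2: fails — Ruv but not Rvu.
G3: fails — Rrn but not Rnr.
G4: fails — Rw2w0 but not Rw0w2.
Valid on no frame.

none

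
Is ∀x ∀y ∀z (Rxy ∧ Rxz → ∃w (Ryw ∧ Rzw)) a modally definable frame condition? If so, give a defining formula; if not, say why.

This is a Sahlqvist condition; the .2 axiom ◇□q → □◇q defines it.
Suppose ◇□q→□◇q is valid. Take Rxy, Rxz and set V(q)={w : Ryw}. Then □q at y so ◇□q at x, so □◇q at x, so ◇q at z, giving w with Rzw and Ryw.

Yes, by ◇□q → □◇q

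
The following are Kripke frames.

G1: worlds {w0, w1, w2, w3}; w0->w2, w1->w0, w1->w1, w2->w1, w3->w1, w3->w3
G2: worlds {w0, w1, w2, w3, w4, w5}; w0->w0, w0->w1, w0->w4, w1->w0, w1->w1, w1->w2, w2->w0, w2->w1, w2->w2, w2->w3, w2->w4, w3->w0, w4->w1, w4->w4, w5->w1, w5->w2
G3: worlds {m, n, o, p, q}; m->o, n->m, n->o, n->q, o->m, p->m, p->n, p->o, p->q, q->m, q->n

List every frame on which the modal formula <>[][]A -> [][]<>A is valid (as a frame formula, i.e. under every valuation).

G2

Frame correspondent (Sahlqvist): forall x forall y forall z ((xRy & x R^2 z) -> exists w (y R^2 w & zRw)) — i.e. a generalized confluence (Geach) condition.
G1: fails — w1Rw0, w1R²w0 but no w with w0R²w and w0Rw.
G2: holds.
G3: fails — nRm, nR²m but no w with mR²w and mRw.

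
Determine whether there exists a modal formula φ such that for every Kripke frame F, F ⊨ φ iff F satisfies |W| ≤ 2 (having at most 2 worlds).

Any modally definable frame class is closed under disjoint unions.
Any modal formula valid on each of 3 disjoint one-world frames is valid on their disjoint union (validity is preserved under disjoint unions). Each one-world frame has |W|=1≤2, but the union has |W|=3.
Hence having at most 2 worlds is not modally definable.

No — not modally definable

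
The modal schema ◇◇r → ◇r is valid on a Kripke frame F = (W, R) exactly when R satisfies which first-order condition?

Transitivity

This schema is equivalent to the 4 axiom □r → □□r.
Its frame correspondent is transitivity — ∀x ∀y ∀z (Rxy ∧ Ryz → Rxz).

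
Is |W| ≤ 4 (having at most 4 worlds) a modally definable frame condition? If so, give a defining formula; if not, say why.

No — not modally definable

If a class were modally definable it would be closed under disjoint unions (Goldblatt–Thomason).
Any modal formula valid on each of 5 disjoint one-world frames is valid on their disjoint union (validity is preserved under disjoint unions). Each one-world frame has |W|=1≤4, but the union has |W|=5.
So the class is not modally definable.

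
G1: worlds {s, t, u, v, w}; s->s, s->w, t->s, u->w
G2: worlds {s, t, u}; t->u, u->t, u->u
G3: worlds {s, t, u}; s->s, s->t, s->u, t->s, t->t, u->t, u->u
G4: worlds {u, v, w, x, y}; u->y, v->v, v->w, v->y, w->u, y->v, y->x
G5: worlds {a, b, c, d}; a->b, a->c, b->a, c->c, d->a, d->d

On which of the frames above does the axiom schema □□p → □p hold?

G2, G3

This is the axiom for density; its first-order frame correspondent is ∀x ∀y (Rxy → ∃z (Rxz ∧ Rzy)).
G1: fails — Ruw but no z with Ruz and Rzw.
G2: holds.
G3: holds.
G4: fails — Ryx but no z with Ryz and Rzx.
G5: fails — Rab but no z with Raz and Rzb.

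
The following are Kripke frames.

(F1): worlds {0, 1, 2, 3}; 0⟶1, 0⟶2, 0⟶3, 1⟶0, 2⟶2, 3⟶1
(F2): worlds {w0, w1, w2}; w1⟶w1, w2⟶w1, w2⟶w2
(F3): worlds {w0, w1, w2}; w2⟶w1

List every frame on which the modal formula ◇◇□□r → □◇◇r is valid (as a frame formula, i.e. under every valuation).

This is the axiom for a generalized confluence (Geach) condition; its first-order frame correspondent is ∀x ∀y ∀z ((xR²y ∧ xRz) → ∃w (yR²w ∧ zR²w)).
(F1): fails — 0R²1, 0R3 but no w with 1R²w and 3R²w.
(F2): satisfies the condition.
(F3): satisfies the condition.

(F2), (F3)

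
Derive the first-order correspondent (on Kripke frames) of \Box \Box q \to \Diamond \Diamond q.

This is a Sahlqvist (Geach-type) schema ◇^0□^2q → □^0◇^2q.
Minimal-valuation argument: fix x; take any y with xR^0y and any z with xR^0z. Set V(q) to the set of worlds R-reachable from y in exactly 2 steps. Then □^2q holds at y, so the antecedent holds at x; validity forces ◇^2q at z, giving a w with zR^2w and yR^2w.
First-order correspondent: \forall x \exists w (x R^2 w \wedge x R^2 w).

\forall x \exists w (x R^2 w \wedge x R^2 w)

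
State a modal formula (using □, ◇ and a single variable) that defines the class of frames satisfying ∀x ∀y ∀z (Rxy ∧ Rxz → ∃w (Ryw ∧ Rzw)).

◇□r → □◇r

A defining formula is ◇□r → □◇r (the .2 axiom).
Suppose ◇□r→□◇r is valid. Take Rxy, Rxz and set V(r)={w : Ryw}. Then □r at y so ◇□r at x, so □◇r at x, so ◇r at z, giving w with Rzw and Ryw.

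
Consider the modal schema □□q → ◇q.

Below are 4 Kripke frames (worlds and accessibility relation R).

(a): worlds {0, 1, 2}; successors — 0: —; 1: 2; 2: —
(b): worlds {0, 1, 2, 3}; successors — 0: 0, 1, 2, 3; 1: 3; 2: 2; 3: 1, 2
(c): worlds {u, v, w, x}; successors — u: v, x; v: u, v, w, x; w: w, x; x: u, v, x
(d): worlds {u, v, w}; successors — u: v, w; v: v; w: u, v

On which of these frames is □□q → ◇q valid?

(c), (d)

The schema corresponds to a generalized confluence (Geach) condition: ∀x ∃w (xR²w ∧ xRw).
(a): fails — at 0 but no w with 0R²w and 0Rw.
(b): fails — at 1 but no w with 1R²w and 1Rw.
(c): satisfies the condition.
(d): satisfies the condition.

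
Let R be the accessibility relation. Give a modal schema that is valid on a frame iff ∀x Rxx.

A defining formula is □q → q (the T axiom).
Suppose □q→q is valid. At any x set V(q)={w : Rxw}. Then □q holds at x, so q holds at x, i.e. Rxx.

□q → q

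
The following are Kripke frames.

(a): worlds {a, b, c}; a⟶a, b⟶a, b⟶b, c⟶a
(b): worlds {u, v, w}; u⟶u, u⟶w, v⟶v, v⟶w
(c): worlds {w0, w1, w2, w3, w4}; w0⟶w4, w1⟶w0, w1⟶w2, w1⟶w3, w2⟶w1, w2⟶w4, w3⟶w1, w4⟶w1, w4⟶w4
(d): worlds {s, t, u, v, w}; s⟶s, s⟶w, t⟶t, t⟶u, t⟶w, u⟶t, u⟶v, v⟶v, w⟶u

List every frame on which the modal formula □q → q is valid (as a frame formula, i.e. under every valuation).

none

Frame correspondent (Sahlqvist): ∀x Rxx — i.e. reflexivity.
(a): fails — world c does not see itself.
(b): fails — world w does not see itself.
(c): fails — world w0 does not see itself.
(d): fails — world u does not see itself.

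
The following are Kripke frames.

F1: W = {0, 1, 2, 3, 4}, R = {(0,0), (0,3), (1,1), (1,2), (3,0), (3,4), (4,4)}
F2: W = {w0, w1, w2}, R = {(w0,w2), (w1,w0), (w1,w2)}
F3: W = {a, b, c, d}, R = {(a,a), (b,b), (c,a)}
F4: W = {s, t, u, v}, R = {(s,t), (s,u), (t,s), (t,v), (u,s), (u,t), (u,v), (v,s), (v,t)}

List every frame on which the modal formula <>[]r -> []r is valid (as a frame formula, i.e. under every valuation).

This is the axiom for the Euclidean property; its first-order frame correspondent is forall x forall y forall z (Rxy & Rxz -> Ryz).
F1: fails — R03 and R03 but not R33.
F2: fails — Rw0w2 and Rw0w2 but not Rw2w2.
F3: satisfies the condition.
F4: fails — Rsu and Rsu but not Ruu.
Valid on: F3.

F3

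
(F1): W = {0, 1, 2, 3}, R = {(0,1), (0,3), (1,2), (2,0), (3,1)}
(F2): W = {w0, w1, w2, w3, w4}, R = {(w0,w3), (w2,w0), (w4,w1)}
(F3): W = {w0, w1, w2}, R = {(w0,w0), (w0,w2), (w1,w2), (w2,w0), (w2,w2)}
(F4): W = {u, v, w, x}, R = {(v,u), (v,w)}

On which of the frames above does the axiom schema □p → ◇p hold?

(F1), (F3)

This is the axiom for seriality; its first-order frame correspondent is ∀x ∃y Rxy.
(F1): satisfies the condition.
(F2): fails — world w1 has no successor.
(F3): satisfies the condition.
(F4): fails — world u has no successor.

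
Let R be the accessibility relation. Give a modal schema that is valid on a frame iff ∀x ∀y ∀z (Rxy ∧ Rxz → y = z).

◇p → □p

A defining formula is ◇p → □p (the CD axiom).
Suppose ◇p→□p is valid. Take Rxy, Rxz and set V(p)={y}. Then ◇p at x, so □p at x, so p at z, i.e. z=y.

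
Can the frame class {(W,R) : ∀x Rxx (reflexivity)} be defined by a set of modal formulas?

This is a Sahlqvist condition; the T axiom □r → r defines it.
Suppose □r→r is valid. At any x set V(r)={w : Rxw}. Then □r holds at x, so r holds at x, i.e. Rxx.

Yes — defined by □r → r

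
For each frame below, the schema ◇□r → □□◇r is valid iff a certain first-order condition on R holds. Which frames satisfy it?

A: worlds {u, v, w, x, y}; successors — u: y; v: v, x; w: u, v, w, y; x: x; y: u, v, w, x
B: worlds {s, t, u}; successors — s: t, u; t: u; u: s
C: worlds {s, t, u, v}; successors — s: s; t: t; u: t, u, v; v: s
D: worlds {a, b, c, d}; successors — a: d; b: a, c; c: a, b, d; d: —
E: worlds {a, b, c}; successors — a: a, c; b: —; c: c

E

This is the axiom for a generalized confluence (Geach) condition; its first-order frame correspondent is ∀x ∀y ∀z ((xRy ∧ xR²z) → ∃w (yRw ∧ zRw)).
A: fails — uRy, uR²u but no t with yRt and uRt.
B: fails — sRt, sR²u but no w with tRw and uRw.
C: fails — uRt, uR²s but no w with tRw and sRw.
D: fails — bRa, bR²b but no w with aRw and bRw.
E: satisfies the condition.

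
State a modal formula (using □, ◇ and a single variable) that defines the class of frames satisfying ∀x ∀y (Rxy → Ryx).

The condition is symmetry. The B schema p → □◇p defines it.
Suppose p→□◇p is valid. Take Rxy and set V(p)={x}. Then p at x, so □◇p at x, so ◇p at y, so some z with Ryz has p; z=x, i.e. Ryx.

p → □◇p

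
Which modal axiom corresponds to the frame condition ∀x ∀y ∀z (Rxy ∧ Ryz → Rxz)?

A defining formula is □ψ → □□ψ (the 4 axiom).

□ψ → □□ψ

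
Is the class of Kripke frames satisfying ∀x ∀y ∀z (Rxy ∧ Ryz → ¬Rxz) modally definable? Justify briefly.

If a class were modally definable it would be closed under surjective bounded morphisms (Goldblatt–Thomason).
The 3-cycle (worlds 0,1,2 with 0→1→2→0) is intransitive. Mapping every world to a single reflexive point • is a surjective bounded morphism; the reflexive point is not intransitive (R••∧R•• but R••).
So the class is not modally definable.

No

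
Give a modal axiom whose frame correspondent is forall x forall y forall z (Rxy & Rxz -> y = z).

◇r → □r

This is partial functionality; the standard corresponding axiom is CD: ◇r → □r.
Suppose ◇r→□r is valid. Take Rxy, Rxz and set V(r)={y}. Then ◇r at x, so □r at x, so r at z, i.e. z=y.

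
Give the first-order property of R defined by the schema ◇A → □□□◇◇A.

∀x ∀y ∀z ((xRy ∧ xR³z) → ∃w (y = w ∧ zR²w))

This is a Sahlqvist (Geach-type) schema ◇^1□^0A → □^3◇^2A.
Minimal-valuation argument: fix x; take any y with xR^1y and any z with xR^3z. Set V(A) to the set of worlds R-reachable from y in exactly 0 steps. Then □^0A holds at y, so the antecedent holds at x; validity forces ◇^2A at z, giving a w with zR^2w and yR^0w.
First-order correspondent: ∀x ∀y ∀z ((xRy ∧ xR³z) → ∃w (y = w ∧ zR²w)).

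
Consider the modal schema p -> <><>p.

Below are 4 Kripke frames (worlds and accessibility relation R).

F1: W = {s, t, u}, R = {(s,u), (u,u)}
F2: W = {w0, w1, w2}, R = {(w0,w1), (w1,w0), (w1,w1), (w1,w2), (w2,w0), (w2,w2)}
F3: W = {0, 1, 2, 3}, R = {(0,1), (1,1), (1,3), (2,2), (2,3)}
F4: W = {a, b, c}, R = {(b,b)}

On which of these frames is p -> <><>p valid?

The schema corresponds to a generalized confluence (Geach) condition: forall x exists w (x = w & x R^2 w).
F1: fails — at s but no w with s=w and sR²w.
F2: holds.
F3: fails — at 0 but no w with 0=w and 0R²w.
F4: fails — at a but no w with a=w and aR²w.

F2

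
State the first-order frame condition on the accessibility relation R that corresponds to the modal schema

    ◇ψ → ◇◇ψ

This is a Sahlqvist (Geach-type) schema ◇^1□^0ψ → □^0◇^2ψ.
First-order correspondent: ∀x ∀y (xRy → ∃w (y = w ∧ xR²w)).

∀x ∀y (xRy → ∃w (y = w ∧ xR²w))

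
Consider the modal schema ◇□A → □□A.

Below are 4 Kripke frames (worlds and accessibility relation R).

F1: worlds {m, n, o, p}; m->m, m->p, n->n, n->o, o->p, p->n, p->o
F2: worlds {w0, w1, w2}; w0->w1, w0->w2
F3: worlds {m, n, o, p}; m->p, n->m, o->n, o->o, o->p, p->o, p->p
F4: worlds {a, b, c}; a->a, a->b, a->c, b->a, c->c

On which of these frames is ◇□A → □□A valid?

F2

Frame correspondent (Sahlqvist): ∀x ∀y ∀z ((xRy ∧ xR²z) → ∃w (yRw ∧ z = w)) — i.e. a generalized confluence (Geach) condition.
F1: fails — mRm, mR²n but no w with mRw and n=w.
F2: holds.
F3: fails — oRn, oR²n but no w with nRw and n=w.
F4: fails — aRb, aR²b but no w with bRw and b=w.
Valid on: F2.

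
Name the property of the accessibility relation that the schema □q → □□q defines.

Transitivity

Suppose □q→□□q is valid. Take Rxy, Ryz and set V(q)={w : Rxw}. Then □q at x, so □□q at x, so □q at y, so q at z, i.e. Rxz.
The converse is a direct semantic check.
So the correspondent is transitivity.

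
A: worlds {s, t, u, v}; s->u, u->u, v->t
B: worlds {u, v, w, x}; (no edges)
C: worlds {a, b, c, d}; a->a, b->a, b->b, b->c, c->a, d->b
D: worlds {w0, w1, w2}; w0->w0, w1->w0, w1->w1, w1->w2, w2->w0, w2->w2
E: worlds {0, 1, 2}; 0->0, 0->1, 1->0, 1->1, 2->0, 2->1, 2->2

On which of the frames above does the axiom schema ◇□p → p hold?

B

Frame correspondent (Sahlqvist): ∀x ∀y (Rxy → Ryx) — i.e. symmetry.
A: fails — Rsu but not Rus.
B: ✓.
C: fails — Rbc but not Rcb.
D: fails — Rw1w2 but not Rw2w1.
E: fails — R20 but not R02.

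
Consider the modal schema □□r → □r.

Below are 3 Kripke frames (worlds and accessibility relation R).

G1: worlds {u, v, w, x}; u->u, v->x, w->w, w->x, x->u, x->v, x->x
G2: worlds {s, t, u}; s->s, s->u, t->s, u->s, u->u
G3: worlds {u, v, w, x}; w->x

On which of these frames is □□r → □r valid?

G1, G2

This is the axiom for density; its first-order frame correspondent is ∀x ∀y (Rxy → ∃z (Rxz ∧ Rzy)).
G1: ✓.
G2: ✓.
G3: fails — Rwx but no z with Rwz and Rzx.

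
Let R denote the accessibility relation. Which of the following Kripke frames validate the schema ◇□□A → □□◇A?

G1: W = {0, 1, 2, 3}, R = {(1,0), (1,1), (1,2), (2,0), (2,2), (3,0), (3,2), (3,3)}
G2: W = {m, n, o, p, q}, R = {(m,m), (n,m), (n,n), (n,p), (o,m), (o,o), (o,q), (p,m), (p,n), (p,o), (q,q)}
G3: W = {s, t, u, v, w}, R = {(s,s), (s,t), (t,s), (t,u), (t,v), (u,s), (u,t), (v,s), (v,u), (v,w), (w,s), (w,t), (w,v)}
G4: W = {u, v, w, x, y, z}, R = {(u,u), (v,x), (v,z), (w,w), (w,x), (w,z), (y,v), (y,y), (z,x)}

This is the axiom for a generalized confluence (Geach) condition; its first-order frame correspondent is ∀x ∀y ∀z ((xRy ∧ xR²z) → ∃w (yR²w ∧ zRw)).
G1: fails — 1R0, 1R²0 but no w with 0R²w and 0Rw.
G2: fails — oRm, oR²q but no w with mR²w and qRw.
G3: ✓.
G4: fails — vRx, vR²x but no t with xR²t and xRt.

G3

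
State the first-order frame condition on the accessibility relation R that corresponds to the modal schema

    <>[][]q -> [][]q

This is a Sahlqvist (Geach-type) schema ◇^1□^2q → □^2◇^0q.
Minimal-valuation argument: fix x; take any y with xR^1y and any z with xR^2z. Set V(q) to the set of worlds R-reachable from y in exactly 2 steps. Then □^2q holds at y, so the antecedent holds at x; validity forces ◇^0q at z, giving a w with zR^0w and yR^2w.
First-order correspondent: forall x forall y forall z ((xRy & x R^2 z) -> exists w (y R^2 w & z = w)).

forall x forall y forall z ((xRy & x R^2 z) -> exists w (y R^2 w & z = w))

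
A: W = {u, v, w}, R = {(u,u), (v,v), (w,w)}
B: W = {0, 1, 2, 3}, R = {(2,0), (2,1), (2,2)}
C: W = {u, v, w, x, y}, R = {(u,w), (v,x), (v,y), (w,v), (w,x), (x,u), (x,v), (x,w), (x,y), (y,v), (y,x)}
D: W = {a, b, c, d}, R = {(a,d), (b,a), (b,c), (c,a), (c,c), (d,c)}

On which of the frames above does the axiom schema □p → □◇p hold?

This is the axiom for a generalized confluence (Geach) condition; its first-order frame correspondent is ∀x ∀z (xRz → ∃w (xRw ∧ zRw)).
A: condition met.
B: fails — 2R0 but no w with 2Rw and 0Rw.
C: fails — uRw but no t with uRt and wRt.
D: fails — aRd but no w with aRw and dRw.

A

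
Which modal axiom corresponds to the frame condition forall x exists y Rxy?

This is seriality; the standard corresponding axiom is D: □q → ◇q.
Suppose □q→◇q is valid. At any x set V(q)=W. Then □q at x, so ◇q at x, so x has a successor.

□q → ◇q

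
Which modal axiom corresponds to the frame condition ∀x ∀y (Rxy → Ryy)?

A defining formula is □(□r → r) (the T□ axiom).
Suppose □(□r→r) is valid. Take Rxy and set V(r)={w : Ryw}. Then at y, □r holds; since □(□r→r) at x, □r→r at y, so r at y, i.e. Ryy.

□(□r → r)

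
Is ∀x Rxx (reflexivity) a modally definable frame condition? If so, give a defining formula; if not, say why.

The condition is reflexivity. A defining modal formula is □r → r.
Suppose □r→r is valid. At any x set V(r)={w : Rxw}. Then □r holds at x, so r holds at x, i.e. Rxx.

Yes, by □r → r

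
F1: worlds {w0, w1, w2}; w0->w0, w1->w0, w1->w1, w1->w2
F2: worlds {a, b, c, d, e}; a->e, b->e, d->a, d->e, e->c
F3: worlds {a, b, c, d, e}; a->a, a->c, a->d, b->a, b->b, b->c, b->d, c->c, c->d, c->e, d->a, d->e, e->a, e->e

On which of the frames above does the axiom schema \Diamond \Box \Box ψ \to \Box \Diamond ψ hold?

The schema corresponds to a generalized confluence (Geach) condition: \forall x \forall y \forall z ((xRy \wedge xRz) \to \exists w (y R^2 w \wedge zRw)).
F1: fails — w1Rw0, w1Rw2 but no w with w0R²w and w2Rw.
F2: fails — aRe, aRe but no w with eR²w and eRw.
F3: holds.

F3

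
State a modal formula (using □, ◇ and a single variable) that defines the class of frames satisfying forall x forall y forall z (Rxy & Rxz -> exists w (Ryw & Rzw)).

The condition is convergence. The .2 schema ◇□ψ → □◇ψ defines it.
Suppose ◇□ψ→□◇ψ is valid. Take Rxy, Rxz and set V(ψ)={w : Ryw}. Then □ψ at y so ◇□ψ at x, so □◇ψ at x, so ◇ψ at z, giving w with Rzw and Ryw.

◇□ψ → □◇ψ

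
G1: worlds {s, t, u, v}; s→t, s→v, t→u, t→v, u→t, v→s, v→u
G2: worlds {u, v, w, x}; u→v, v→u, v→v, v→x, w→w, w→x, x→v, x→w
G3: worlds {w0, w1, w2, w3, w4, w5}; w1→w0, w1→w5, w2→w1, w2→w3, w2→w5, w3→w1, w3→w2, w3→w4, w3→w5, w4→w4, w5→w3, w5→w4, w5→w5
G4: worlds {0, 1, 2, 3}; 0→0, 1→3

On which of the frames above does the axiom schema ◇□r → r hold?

This is the axiom for symmetry; its first-order frame correspondent is ∀x ∀y (Rxy → Ryx).
G1: fails — Rtv but not Rvt.
G2: ✓.
G3: fails — Rw1w5 but not Rw5w1.
G4: fails — R13 but not R31.
Valid on: G2.

G2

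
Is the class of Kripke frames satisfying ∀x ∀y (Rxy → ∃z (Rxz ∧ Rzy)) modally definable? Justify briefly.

Definable; □□p → □p defines it

This is a Sahlqvist condition; the C4 axiom □□p → □p defines it.
Suppose □□p→□p is valid. Take Rxy and set V(p)={w : xR²w}. Then □□p at x, so □p at x, so p at y, i.e. ∃z(Rxz∧Rzy).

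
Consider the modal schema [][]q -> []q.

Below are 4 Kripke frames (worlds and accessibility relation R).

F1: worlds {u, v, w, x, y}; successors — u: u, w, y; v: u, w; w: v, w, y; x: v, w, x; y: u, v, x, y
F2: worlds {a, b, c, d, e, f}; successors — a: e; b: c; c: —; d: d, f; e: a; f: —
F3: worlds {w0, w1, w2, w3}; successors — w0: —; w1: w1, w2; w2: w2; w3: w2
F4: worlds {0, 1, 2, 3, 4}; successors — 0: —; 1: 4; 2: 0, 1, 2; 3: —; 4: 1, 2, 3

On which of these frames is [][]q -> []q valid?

F1, F3

The schema corresponds to density: forall x forall y (Rxy -> exists z (Rxz & Rzy)).
F1: ✓.
F2: fails — Rbc but no z with Rbz and Rzc.
F3: ✓.
F4: fails — R43 but no z with R4z and Rz3.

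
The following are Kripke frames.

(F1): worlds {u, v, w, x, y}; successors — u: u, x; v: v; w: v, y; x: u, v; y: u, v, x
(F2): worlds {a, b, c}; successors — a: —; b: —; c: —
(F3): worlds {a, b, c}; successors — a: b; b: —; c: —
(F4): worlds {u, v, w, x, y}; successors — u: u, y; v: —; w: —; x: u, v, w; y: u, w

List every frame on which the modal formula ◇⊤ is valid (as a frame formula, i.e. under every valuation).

Frame correspondent (Sahlqvist): ∀x ∃y Rxy — i.e. seriality.
(F1): condition met.
(F2): fails — world a has no successor.
(F3): fails — world b has no successor.
(F4): fails — world v has no successor.
Valid on: (F1).

(F1)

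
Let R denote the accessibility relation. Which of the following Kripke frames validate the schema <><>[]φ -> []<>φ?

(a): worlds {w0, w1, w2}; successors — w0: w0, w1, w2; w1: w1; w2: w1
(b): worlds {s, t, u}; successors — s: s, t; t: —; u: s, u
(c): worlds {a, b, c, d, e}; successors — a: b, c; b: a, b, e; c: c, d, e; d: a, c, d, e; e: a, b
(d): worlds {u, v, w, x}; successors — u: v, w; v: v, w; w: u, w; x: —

(a), (d)

This is the axiom for a generalized confluence (Geach) condition; its first-order frame correspondent is forall x forall y forall z ((x R^2 y & xRz) -> exists w (yRw & zRw)).
(a): ✓.
(b): fails — sR²s, sRt but no w with sRw and tRw.
(c): fails — aR²e, aRc but no w with eRw and cRw.
(d): ✓.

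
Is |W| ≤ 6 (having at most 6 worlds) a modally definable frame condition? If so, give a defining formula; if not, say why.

Modal frame validity is preserved under disjoint unions.
Any modal formula valid on each of 7 disjoint one-world frames is valid on their disjoint union (validity is preserved under disjoint unions). Each one-world frame has |W|=1≤6, but the union has |W|=7.
So no modal formula (or set of formulas) defines exactly the |W|≤6 frames.

No — not modally definable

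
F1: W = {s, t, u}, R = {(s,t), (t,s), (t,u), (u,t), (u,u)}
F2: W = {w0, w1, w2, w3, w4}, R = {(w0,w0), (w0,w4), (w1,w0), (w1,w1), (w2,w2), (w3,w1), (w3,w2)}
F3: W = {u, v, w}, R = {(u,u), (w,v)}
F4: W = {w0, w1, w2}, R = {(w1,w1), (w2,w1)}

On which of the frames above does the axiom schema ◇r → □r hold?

This is the axiom for partial functionality; its first-order frame correspondent is ∀x ∀y ∀z (Rxy ∧ Rxz → y = z).
F1: fails — t sees both s and u.
F2: fails — w0 sees both w0 and w4.
F3: satisfies the condition.
F4: satisfies the condition.

F3, F4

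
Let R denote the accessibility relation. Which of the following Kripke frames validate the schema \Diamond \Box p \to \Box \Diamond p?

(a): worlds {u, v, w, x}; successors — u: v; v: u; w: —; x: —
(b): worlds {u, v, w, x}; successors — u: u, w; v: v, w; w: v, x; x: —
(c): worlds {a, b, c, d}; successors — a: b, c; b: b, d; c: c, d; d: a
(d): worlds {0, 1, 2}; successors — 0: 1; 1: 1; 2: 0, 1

(a), (d)

This is the axiom for convergence; its first-order frame correspondent is \forall x \forall y \forall z (Rxy \wedge Rxz \to \exists w (Ryw \wedge Rzw)).
(a): holds.
(b): fails — Ruw and Ruu but w and u have no common successor.
(c): fails — Rbb and Rbd but b and d have no common successor.
(d): holds.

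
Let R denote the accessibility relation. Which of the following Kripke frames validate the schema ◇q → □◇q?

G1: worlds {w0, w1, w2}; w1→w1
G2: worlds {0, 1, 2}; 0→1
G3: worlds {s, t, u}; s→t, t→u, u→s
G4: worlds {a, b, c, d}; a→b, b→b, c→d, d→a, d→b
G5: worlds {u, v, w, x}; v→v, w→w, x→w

The schema corresponds to the Euclidean property: ∀x ∀y ∀z (Rxy ∧ Rxz → Ryz).
G1: satisfies the condition.
G2: fails — R01 and R01 but not R11.
G3: fails — Rst and Rst but not Rtt.
G4: fails — Rcd and Rcd but not Rdd.
G5: satisfies the condition.

G1, G5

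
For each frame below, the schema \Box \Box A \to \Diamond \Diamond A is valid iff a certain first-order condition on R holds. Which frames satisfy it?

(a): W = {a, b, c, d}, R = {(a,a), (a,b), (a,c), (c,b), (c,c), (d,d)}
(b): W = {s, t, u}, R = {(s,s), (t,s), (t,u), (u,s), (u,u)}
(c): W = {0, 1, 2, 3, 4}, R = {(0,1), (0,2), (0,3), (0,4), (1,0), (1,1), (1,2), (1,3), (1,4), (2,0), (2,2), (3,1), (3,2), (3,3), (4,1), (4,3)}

(b), (c)

Frame correspondent (Sahlqvist): \forall x \exists w (x R^2 w \wedge x R^2 w) — i.e. a generalized confluence (Geach) condition.
(a): fails — at b but no w with bR²w and bR²w.
(b): holds.
(c): holds.
Valid on: (b), (c).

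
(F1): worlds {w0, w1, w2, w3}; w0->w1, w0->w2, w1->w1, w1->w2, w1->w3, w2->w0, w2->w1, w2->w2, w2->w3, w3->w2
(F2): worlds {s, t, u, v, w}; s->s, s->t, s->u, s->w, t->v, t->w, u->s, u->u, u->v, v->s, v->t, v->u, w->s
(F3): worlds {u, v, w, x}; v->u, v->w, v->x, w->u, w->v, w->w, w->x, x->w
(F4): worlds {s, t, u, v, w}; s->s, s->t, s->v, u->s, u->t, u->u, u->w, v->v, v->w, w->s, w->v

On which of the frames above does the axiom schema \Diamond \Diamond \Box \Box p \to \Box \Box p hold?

(F1)

The schema corresponds to a generalized confluence (Geach) condition: \forall x \forall y \forall z ((x R^2 y \wedge x R^2 z) \to \exists w (y R^2 w \wedge z = w)).
(F1): holds.
(F2): fails — sR²t, sR²v but no w* with tR²w* and v=w*.
(F3): fails — vR²u, vR²u but no t with uR²t and u=t.
(F4): fails — sR²t, sR²s but no w* with tR²w* and s=w*.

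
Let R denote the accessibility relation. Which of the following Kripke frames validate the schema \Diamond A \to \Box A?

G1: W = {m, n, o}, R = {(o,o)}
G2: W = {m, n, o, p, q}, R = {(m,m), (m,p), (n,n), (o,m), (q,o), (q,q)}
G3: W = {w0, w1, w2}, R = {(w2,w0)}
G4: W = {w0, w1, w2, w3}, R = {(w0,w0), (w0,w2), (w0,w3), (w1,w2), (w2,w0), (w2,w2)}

Frame correspondent (Sahlqvist): \forall x \forall y \forall z (Rxy \wedge Rxz \to y = z) — i.e. partial functionality.
G1: condition met.
G2: fails — m sees both m and p.
G3: condition met.
G4: fails — w0 sees both w0 and w2.
Valid on: G1, G3.

G1, G3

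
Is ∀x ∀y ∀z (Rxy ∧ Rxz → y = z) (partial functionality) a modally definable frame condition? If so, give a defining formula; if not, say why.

Yes: it is partial functionality, defined by the CD schema ◇q → □q.
Suppose ◇q→□q is valid. Take Rxy, Rxz and set V(q)={y}. Then ◇q at x, so □q at x, so q at z, i.e. z=y.

Definable; ◇q → □q defines it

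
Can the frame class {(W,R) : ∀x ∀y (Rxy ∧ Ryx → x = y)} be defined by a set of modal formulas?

No — not modally definable

If a class were modally definable it would be closed under surjective bounded morphisms (Goldblatt–Thomason).
The 6-cycle (worlds a,b,c,d,e,f with a→b→c→d→e→f→a) is antisymmetric. Sending even-indexed worlds to s and odd-indexed worlds to t is a surjective bounded morphism onto the two-world frame with s↔t, which is not antisymmetric.
So no modal formula (or set of formulas) defines exactly the antisymmetric frames.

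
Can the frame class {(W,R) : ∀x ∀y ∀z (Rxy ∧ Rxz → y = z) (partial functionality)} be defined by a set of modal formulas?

This is a Sahlqvist condition; the CD axiom ◇p → □p defines it.

Yes, by ◇p → □p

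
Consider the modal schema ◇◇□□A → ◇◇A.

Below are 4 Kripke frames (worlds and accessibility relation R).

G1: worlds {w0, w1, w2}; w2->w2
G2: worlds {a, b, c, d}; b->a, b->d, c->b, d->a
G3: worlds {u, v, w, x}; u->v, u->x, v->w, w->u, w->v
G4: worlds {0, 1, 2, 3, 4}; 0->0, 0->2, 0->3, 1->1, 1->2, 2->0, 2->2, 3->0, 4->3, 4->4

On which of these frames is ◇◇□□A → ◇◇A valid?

Frame correspondent (Sahlqvist): ∀x ∀y (xR²y → ∃w (yR²w ∧ xR²w)) — i.e. a generalized confluence (Geach) condition.
G1: condition met.
G2: fails — bR²a but no w with aR²w and bR²w.
G3: fails — vR²u but no t with uR²t and vR²t.
G4: condition met.
Valid on: G1, G4.

G1, G4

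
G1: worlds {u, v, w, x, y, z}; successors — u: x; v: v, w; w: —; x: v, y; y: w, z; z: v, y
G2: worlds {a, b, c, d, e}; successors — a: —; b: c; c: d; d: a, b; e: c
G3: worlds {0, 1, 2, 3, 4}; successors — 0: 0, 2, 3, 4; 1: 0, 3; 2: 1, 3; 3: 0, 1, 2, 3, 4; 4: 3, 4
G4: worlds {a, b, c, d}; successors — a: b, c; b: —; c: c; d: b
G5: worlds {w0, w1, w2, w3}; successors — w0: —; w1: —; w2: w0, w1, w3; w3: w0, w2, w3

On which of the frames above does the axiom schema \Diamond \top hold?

G3

The schema corresponds to seriality: \forall x \exists y Rxy.
G1: fails — world w has no successor.
G2: fails — world a has no successor.
G3: satisfies the condition.
G4: fails — world b has no successor.
G5: fails — world w0 has no successor.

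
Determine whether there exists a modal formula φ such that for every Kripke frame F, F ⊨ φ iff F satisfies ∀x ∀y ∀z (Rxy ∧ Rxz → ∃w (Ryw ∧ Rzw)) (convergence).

The condition is convergence. A defining modal formula is ◇□q → □◇q.
Suppose ◇□q→□◇q is valid. Take Rxy, Rxz and set V(q)={w : Ryw}. Then □q at y so ◇□q at x, so □◇q at x, so ◇q at z, giving w with Rzw and Ryw.

Definable; ◇□q → □◇q defines it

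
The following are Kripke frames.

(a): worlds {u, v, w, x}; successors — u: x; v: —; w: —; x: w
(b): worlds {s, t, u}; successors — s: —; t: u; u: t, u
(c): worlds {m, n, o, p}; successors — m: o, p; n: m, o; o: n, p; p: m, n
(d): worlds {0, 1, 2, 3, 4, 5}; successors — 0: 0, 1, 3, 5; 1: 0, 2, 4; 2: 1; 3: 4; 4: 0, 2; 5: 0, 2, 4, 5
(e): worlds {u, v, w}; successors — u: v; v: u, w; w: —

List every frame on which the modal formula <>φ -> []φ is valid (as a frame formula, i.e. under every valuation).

The schema corresponds to partial functionality: forall x forall y forall z (Rxy & Rxz -> y = z).
(a): condition met.
(b): fails — u sees both t and u.
(c): fails — m sees both o and p.
(d): fails — 0 sees both 0 and 1.
(e): fails — v sees both u and w.
Valid on: (a).

(a)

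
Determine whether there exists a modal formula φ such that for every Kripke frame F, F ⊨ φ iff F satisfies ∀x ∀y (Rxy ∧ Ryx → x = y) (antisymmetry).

No — not modally definable

Modal frame validity is preserved under surjective bounded morphisms.
The 6-cycle (worlds 0,1,2,3,4,5 with 0→1→2→3→4→5→0) is antisymmetric. Sending even-indexed worlds to • and odd-indexed worlds to ∘ is a surjective bounded morphism onto the two-world frame with •↔∘, which is not antisymmetric.
So the class is not modally definable.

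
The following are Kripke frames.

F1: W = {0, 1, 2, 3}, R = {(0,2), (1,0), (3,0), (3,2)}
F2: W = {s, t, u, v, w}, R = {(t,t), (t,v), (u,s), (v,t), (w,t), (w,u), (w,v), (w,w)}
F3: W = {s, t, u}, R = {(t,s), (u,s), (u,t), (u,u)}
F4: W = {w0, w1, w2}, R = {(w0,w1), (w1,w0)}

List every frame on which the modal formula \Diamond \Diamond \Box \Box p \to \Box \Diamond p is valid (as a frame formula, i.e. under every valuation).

The schema corresponds to a generalized confluence (Geach) condition: \forall x \forall y \forall z ((x R^2 y \wedge xRz) \to \exists w (y R^2 w \wedge zRw)).
F1: fails — 1R²2, 1R0 but no w with 2R²w and 0Rw.
F2: fails — wR²s, wRt but no w* with sR²w* and tRw*.
F3: fails — uR²s, uRs but no w with sR²w and sRw.
F4: holds.
Valid on: F4.

F4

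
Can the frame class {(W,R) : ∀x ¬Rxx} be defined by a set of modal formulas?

Modal frame validity is preserved under surjective bounded morphisms.
The 3-cycle (worlds w0,w1,w2 with w0→w1→w2→w0) is irreflexive, and the map sending every world to a single reflexive point • is a surjective bounded morphism (forth: every edge maps to (•,•); back: every world has a successor). So any modal formula valid on the 3-cycle is also valid on the reflexive point, which is not irreflexive.
So the class is not modally definable.

No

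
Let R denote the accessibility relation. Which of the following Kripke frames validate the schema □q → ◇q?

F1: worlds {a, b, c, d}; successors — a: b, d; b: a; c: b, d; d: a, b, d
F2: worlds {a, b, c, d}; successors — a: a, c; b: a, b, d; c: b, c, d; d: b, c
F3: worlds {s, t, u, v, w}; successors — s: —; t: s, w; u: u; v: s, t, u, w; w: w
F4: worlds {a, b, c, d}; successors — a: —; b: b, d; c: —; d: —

F1, F2

The schema corresponds to seriality: ∀x ∃y Rxy.
F1: ✓.
F2: ✓.
F3: fails — world s has no successor.
F4: fails — world a has no successor.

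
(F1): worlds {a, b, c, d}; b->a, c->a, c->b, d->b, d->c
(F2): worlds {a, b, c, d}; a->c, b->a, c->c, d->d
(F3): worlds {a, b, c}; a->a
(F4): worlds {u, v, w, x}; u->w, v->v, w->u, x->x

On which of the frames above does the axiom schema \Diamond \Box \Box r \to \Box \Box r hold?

(F2), (F3)

This is the axiom for a generalized confluence (Geach) condition; its first-order frame correspondent is \forall x \forall y \forall z ((xRy \wedge x R^2 z) \to \exists w (y R^2 w \wedge z = w)).
(F1): fails — cRa, cR²a but no w with aR²w and a=w.
(F2): holds.
(F3): holds.
(F4): fails — uRw, uR²u but no t with wR²t and u=t.
Valid on: (F2), (F3).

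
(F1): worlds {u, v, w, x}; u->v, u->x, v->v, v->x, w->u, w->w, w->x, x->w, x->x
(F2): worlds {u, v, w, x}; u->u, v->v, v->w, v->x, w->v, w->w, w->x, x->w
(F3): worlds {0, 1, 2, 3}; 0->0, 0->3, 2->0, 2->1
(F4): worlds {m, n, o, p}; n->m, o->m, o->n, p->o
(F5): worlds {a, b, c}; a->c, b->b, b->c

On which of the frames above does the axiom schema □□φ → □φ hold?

This is the axiom for density; its first-order frame correspondent is ∀x ∀y (Rxy → ∃z (Rxz ∧ Rzy)).
(F1): condition met.
(F2): condition met.
(F3): fails — R21 but no z with R2z and Rz1.
(F4): fails — Rnm but no z with Rnz and Rzm.
(F5): fails — Rac but no z with Raz and Rzc.

(F1), (F2)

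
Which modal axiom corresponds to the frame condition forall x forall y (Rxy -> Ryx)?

This is symmetry; the standard corresponding axiom is B: r → □◇r.
Suppose r→□◇r is valid. Take Rxy and set V(r)={x}. Then r at x, so □◇r at x, so ◇r at y, so some z with Ryz has r; z=x, i.e. Ryx.

r → □◇r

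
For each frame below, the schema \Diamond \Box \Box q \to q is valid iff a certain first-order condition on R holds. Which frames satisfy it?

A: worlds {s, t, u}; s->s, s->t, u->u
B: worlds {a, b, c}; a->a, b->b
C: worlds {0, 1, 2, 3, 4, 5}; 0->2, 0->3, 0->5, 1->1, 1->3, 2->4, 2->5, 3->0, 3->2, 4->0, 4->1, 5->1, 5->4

B

The schema corresponds to a generalized confluence (Geach) condition: \forall x \forall y (xRy \to \exists w (y R^2 w \wedge x = w)).
A: fails — sRt but no w with tR²w and s=w.
B: condition met.
C: fails — 0R3 but no w with 3R²w and 0=w.
Valid on: B.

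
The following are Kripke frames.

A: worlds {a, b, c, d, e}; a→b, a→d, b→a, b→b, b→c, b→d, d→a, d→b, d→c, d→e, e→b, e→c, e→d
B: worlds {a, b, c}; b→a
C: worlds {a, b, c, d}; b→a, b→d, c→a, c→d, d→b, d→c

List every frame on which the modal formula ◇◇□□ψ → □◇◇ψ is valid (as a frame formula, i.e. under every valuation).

B

The schema corresponds to a generalized confluence (Geach) condition: ∀x ∀y ∀z ((xR²y ∧ xRz) → ∃w (yR²w ∧ zR²w)).
A: fails — aR²c, aRb but no w with cR²w and bR²w.
B: ✓.
C: fails — bR²b, bRa but no w with bR²w and aR²w.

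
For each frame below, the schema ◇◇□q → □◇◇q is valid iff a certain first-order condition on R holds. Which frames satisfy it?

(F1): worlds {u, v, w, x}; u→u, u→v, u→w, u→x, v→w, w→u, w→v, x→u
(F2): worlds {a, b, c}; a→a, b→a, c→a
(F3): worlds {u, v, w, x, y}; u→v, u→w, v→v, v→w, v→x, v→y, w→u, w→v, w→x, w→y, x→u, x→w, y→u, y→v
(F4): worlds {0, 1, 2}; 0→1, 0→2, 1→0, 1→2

(F2), (F3)

The schema corresponds to a generalized confluence (Geach) condition: ∀x ∀y ∀z ((xR²y ∧ xRz) → ∃w (yRw ∧ zR²w)).
(F1): fails — uR²v, uRv but no t with vRt and vR²t.
(F2): holds.
(F3): holds.
(F4): fails — 0R²0, 0R2 but no w with 0Rw and 2R²w.
Valid on: (F2), (F3).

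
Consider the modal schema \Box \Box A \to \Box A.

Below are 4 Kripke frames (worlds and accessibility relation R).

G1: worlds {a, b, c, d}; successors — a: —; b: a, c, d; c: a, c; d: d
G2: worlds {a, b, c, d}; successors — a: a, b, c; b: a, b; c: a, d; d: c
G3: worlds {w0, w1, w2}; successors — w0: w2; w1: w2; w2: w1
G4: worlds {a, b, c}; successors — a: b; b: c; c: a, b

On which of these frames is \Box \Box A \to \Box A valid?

G1

Frame correspondent (Sahlqvist): \forall x \forall y (Rxy \to \exists z (Rxz \wedge Rzy)) — i.e. density.
G1: ✓.
G2: fails — Rcd but no z with Rcz and Rzd.
G3: fails — Rw1w2 but no z with Rw1z and Rzw2.
G4: fails — Rca but no z with Rcz and Rza.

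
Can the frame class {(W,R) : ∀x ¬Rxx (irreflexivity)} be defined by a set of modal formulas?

No — not modally definable

If a class were modally definable it would be closed under surjective bounded morphisms (Goldblatt–Thomason).
The 4-cycle (worlds a,b,c,d with a→b→c→d→a) is irreflexive, and the map sending every world to a single reflexive point • is a surjective bounded morphism (forth: every edge maps to (•,•); back: every world has a successor). So any modal formula valid on the 4-cycle is also valid on the reflexive point, which is not irreflexive.
So the class is not modally definable.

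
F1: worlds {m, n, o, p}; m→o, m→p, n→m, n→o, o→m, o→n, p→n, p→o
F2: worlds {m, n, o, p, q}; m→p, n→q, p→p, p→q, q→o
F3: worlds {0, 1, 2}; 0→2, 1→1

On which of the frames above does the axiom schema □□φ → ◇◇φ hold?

This is the axiom for a generalized confluence (Geach) condition; its first-order frame correspondent is ∀x ∃w (xR²w ∧ xR²w).
F1: satisfies the condition.
F2: fails — at o but no w with oR²w and oR²w.
F3: fails — at 0 but no w with 0R²w and 0R²w.
Valid on: F1.

F1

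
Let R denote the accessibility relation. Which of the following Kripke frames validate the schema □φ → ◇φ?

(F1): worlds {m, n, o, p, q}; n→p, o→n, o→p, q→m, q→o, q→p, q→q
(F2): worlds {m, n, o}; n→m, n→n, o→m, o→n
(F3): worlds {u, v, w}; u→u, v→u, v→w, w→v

The schema corresponds to seriality: ∀x ∃y Rxy.
(F1): fails — world m has no successor.
(F2): fails — world m has no successor.
(F3): holds.
Valid on: (F3).

(F3)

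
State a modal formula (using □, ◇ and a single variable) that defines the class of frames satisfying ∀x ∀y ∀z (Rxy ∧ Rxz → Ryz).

◇q → □◇q

This is the Euclidean property; the standard corresponding axiom is 5: ◇q → □◇q.
Suppose ◇q→□◇q is valid. Take Rxy, Rxz and set V(q)={y}. Then ◇q at x, so □◇q at x, so ◇q at z, so some w with Rzw has q; w=y, i.e. Rzy. By symmetry of the argument, Ryz.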